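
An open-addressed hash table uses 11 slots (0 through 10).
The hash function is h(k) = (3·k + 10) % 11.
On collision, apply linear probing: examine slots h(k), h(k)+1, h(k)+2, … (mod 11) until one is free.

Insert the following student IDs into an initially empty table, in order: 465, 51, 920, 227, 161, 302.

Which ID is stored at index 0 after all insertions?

227

465: h=8 -> slot 8
51: h=9 -> slot 9
920: h=9, probe 9,10 -> slot 10
227: h=9, probe 9,10,0 -> slot 0
161: h=9, probe 9,10,0,1 -> slot 1
302: h=3 -> slot 3
Table: [227, 161, -, 302, -, -, -, -, 465, 51, 920]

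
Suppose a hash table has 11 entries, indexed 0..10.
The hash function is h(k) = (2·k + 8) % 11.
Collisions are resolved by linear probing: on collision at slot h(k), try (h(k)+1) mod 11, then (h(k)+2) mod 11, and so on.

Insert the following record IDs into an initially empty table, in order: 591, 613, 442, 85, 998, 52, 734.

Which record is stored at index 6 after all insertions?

52

591: h=2 => slot 2
613: h=2, probe 2,3 => slot 3
442: h=1 => slot 1
85: h=2, probe 2,3,4 => slot 4
998: h=2, probe 2,3,4,5 => slot 5
52: h=2, probe 2,3,4,5,6 => slot 6
734: h=2, probe 2,3,4,5,6,7 => slot 7
Table: [., 442, 591, 613, 85, 998, 52, 734, ., ., .]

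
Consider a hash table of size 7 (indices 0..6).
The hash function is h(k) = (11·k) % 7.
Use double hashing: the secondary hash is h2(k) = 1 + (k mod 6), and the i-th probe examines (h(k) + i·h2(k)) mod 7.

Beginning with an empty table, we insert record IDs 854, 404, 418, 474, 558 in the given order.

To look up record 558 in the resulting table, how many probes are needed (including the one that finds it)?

854 hashes to 0; slot 0 is free => place at 0.
404 hashes to 6; slot 6 is free => place at 6.
418 hashes to 6, h2=5; 6 taken => place at 4.
474 hashes to 6, h2=1; 6,0 taken => place at 1.
558 hashes to 6, h2=1; 6,0,1 taken => place at 2.
Table: [854, 474, 558, _, 418, _, 404]
Lookup 558: h=6, h2=1, probe 6,0,1,2 → found at 2.

4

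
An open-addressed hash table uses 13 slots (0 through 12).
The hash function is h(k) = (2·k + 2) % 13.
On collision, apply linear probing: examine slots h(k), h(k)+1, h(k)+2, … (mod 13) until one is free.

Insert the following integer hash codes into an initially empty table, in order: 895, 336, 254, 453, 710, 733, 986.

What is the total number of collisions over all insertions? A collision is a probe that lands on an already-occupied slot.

895: h=11 → slot 11
336: h=11, probe 11,12 → slot 12
254: h=3 → slot 3
453: h=11, probe 11,12,0 → slot 0
710: h=5 → slot 5
733: h=12, probe 12,0,1 → slot 1
986: h=11, probe 11,12,0,1,2 → slot 2
Table: [453, 733, 986, 254, -, 710, -, -, -, -, -, 895, 336]

9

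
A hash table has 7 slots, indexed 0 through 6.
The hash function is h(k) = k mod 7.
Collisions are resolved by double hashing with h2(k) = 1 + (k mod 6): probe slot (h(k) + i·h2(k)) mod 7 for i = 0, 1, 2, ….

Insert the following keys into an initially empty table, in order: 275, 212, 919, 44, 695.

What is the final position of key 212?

5

275: h=2 -> slot 2
212: h=2, h2=3, probe 2,5 -> slot 5
919: h=2, h2=2, probe 2,4 -> slot 4
44: h=2, h2=3, probe 2,5,1 -> slot 1
695: h=2, h2=6, probe 2,1,0 -> slot 0
Table: [695, 44, 275, ., 919, 212, .]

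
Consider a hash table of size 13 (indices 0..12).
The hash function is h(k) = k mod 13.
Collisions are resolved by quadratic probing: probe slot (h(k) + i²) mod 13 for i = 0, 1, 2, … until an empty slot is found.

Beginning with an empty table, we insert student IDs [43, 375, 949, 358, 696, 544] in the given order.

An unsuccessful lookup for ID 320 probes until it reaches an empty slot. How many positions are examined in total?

2

43 hashes to 4; slot 4 is free → place at 4.
375 hashes to 11; slot 11 is free → place at 11.
949 hashes to 0; slot 0 is free → place at 0.
358 hashes to 7; slot 7 is free → place at 7.
696 hashes to 7; 7 taken → place at 8.
544 hashes to 11; 11 taken → place at 12.
Table: [949, ∅, ∅, ∅, 43, ∅, ∅, 358, 696, ∅, ∅, 375, 544]
Lookup 320: h=8, probe 8,9 → slot 9 empty, not found.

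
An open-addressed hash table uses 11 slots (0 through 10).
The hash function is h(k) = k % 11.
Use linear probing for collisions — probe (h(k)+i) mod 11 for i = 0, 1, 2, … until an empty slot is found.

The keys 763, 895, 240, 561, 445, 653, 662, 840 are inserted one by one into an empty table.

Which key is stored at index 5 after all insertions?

895

Insert 763: h=4, slot 4 empty → index 4.
Insert 895: h=4, slot 4 occupied → index 5.
Insert 240: h=9, slot 9 empty → index 9.
Insert 561: h=0, slot 0 empty → index 0.
Insert 445: h=5, slot 5 occupied → index 6.
Insert 653: h=4, slots 4,5,6 occupied → index 7.
Insert 662: h=2, slot 2 empty → index 2.
Insert 840: h=4, slots 4,5,6,7 occupied → index 8.
Table: [561, ., 662, ., 763, 895, 445, 653, 840, 240, .]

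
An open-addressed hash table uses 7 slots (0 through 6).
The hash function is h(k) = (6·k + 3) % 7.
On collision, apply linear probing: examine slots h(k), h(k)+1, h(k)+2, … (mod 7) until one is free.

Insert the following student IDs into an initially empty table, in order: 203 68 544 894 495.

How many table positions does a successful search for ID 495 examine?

4

203: h=3 → slot 3
68: h=5 → slot 5
544: h=5, probe 5,6 → slot 6
894: h=5, probe 5,6,0 → slot 0
495: h=5, probe 5,6,0,1 → slot 1
Table: [894, 495, _, 203, _, 68, 544]
Lookup 495: h=5, probe 5,6,0,1 → found at 1.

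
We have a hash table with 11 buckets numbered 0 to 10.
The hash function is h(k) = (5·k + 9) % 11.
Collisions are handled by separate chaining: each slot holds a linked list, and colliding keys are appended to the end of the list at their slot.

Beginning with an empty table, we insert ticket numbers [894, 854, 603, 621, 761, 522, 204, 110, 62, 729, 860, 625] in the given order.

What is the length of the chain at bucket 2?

894 → bucket 2
854 → bucket 0
603 → bucket 10
621 → bucket 1
761 → bucket 8
522 → bucket 1 (collision)
204 → bucket 6
110 → bucket 9
62 → bucket 0 (collision)
729 → bucket 2 (collision)
860 → bucket 8 (collision)
625 → bucket 10 (collision)
Final buckets:
0: 854 -> 62
1: 621 -> 522
2: 894 -> 729
3: .
4: .
5: .
6: 204
7: .
8: 761 -> 860
9: 110
10: 603 -> 625

2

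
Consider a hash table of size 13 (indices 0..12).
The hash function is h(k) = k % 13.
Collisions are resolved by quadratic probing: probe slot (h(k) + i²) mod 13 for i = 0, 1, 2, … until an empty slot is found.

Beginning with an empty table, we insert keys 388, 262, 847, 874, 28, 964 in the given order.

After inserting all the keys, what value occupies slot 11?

388

Insert 388: h=11, slot 11 empty -> index 11.
Insert 262: h=2, slot 2 empty -> index 2.
Insert 847: h=2, slot 2 occupied -> index 3.
Insert 874: h=3, slot 3 occupied -> index 4.
Insert 28: h=2, slots 2,3 occupied -> index 6.
Insert 964: h=2, slots 2,3,6,11 occupied -> index 5.
Table: [_, _, 262, 847, 874, 964, 28, _, _, _, _, 388, _]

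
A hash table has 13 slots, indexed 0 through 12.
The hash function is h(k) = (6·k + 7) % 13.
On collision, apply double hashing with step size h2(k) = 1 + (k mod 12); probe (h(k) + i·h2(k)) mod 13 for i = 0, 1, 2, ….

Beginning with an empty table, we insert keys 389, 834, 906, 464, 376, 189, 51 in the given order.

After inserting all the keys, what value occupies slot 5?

464

389 hashes to 1; slot 1 is free -> place at 1.
834 hashes to 6; slot 6 is free -> place at 6.
906 hashes to 9; slot 9 is free -> place at 9.
464 hashes to 9, h2=9; 9 taken -> place at 5.
376 hashes to 1, h2=5; 1,6 taken -> place at 11.
189 hashes to 10; slot 10 is free -> place at 10.
51 hashes to 1, h2=4; 1,5,9 taken -> place at 0.
Table: [51, 389, _, _, _, 464, 834, _, _, 906, 189, 376, _]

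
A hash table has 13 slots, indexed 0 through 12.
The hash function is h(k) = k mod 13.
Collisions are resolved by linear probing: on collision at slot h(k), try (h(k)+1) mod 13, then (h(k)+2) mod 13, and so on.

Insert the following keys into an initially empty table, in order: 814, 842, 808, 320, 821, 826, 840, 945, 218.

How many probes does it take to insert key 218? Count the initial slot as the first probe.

814 hashes to 8; slot 8 is free → place at 8.
842 hashes to 10; slot 10 is free → place at 10.
808 hashes to 2; slot 2 is free → place at 2.
320 hashes to 8; 8 taken → place at 9.
821 hashes to 2; 2 taken → place at 3.
826 hashes to 7; slot 7 is free → place at 7.
840 hashes to 8; 8,9,10 taken → place at 11.
945 hashes to 9; 9,10,11 taken → place at 12.
218 hashes to 10; 10,11,12 taken → place at 0.
Table: [218, -, 808, 821, -, -, -, 826, 814, 320, 842, 840, 945]

4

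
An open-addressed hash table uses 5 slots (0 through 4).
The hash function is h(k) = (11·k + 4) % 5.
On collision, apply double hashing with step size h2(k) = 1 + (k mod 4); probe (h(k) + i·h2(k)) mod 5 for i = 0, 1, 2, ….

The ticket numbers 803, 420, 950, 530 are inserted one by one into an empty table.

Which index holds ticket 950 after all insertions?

Insert 803: h=2, slot 2 empty → index 2.
Insert 420: h=4, slot 4 empty → index 4.
Insert 950: h=4, h2=3, slots 4,2 occupied → index 0.
Insert 530: h=4, h2=3, slots 4,2,0 occupied → index 3.
Table: [950, ∅, 803, 530, 420]

0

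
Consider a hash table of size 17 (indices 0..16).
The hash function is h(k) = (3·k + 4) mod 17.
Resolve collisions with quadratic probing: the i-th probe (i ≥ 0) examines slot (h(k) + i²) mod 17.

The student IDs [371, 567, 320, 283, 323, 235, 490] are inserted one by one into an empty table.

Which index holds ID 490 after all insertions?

11

371: h=12 => slot 12
567: h=5 => slot 5
320: h=12, probe 12,13 => slot 13
283: h=3 => slot 3
323: h=4 => slot 4
235: h=12, probe 12,13,16 => slot 16
490: h=12, probe 12,13,16,4,11 => slot 11
Table: [—, —, —, 283, 323, 567, —, —, —, —, —, 490, 371, 320, —, —, 235]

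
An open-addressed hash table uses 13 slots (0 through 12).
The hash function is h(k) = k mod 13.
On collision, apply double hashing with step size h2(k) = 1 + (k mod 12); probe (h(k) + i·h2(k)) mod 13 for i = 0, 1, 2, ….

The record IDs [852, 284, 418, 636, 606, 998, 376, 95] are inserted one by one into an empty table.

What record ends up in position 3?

95

852: h=7 => slot 7
284: h=11 => slot 11
418: h=2 => slot 2
636: h=12 => slot 12
606: h=8 => slot 8
998: h=10 => slot 10
376: h=12, h2=5, probe 12,4 => slot 4
95: h=4, h2=12, probe 4,3 => slot 3
Table: [., ., 418, 95, 376, ., ., 852, 606, ., 998, 284, 636]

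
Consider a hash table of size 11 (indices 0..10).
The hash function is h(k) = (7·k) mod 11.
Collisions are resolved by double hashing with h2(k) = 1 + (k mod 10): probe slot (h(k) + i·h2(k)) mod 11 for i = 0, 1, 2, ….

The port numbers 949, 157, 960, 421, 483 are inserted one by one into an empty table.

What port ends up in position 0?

960

949: h=10 -> slot 10
157: h=10, h2=8, probe 10,7 -> slot 7
960: h=10, h2=1, probe 10,0 -> slot 0
421: h=10, h2=2, probe 10,1 -> slot 1
483: h=4 -> slot 4
Table: [960, 421, ∅, ∅, 483, ∅, ∅, 157, ∅, ∅, 949]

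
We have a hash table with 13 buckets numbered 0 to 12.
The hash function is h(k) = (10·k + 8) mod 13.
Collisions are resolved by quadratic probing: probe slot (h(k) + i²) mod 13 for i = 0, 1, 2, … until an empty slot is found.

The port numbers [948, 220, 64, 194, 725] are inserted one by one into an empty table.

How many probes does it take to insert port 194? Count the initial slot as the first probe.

948 hashes to 11; slot 11 is free => place at 11.
220 hashes to 11; 11 taken => place at 12.
64 hashes to 11; 11,12 taken => place at 2.
194 hashes to 11; 11,12,2 taken => place at 7.
725 hashes to 4; slot 4 is free => place at 4.
Table: [_, _, 64, _, 725, _, _, 194, _, _, _, 948, 220]

4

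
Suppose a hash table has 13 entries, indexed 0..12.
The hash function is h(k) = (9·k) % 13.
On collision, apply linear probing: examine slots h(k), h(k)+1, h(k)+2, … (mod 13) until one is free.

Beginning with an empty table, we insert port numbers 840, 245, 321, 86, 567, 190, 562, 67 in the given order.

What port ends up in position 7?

840

Insert 840: h=7, slot 7 empty => index 7.
Insert 245: h=8, slot 8 empty => index 8.
Insert 321: h=3, slot 3 empty => index 3.
Insert 86: h=7, slots 7,8 occupied => index 9.
Insert 567: h=7, slots 7,8,9 occupied => index 10.
Insert 190: h=7, slots 7,8,9,10 occupied => index 11.
Insert 562: h=1, slot 1 empty => index 1.
Insert 67: h=5, slot 5 empty => index 5.
Table: [., 562, ., 321, ., 67, ., 840, 245, 86, 567, 190, .]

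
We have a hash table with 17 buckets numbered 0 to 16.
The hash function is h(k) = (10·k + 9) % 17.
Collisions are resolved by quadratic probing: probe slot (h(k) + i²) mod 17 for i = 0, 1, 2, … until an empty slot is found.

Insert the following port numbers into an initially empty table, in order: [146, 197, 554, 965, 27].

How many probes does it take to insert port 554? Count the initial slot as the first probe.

146: h=7 -> slot 7
197: h=7, probe 7,8 -> slot 8
554: h=7, probe 7,8,11 -> slot 11
965: h=3 -> slot 3
27: h=7, probe 7,8,11,16 -> slot 16
Table: [∅, ∅, ∅, 965, ∅, ∅, ∅, 146, 197, ∅, ∅, 554, ∅, ∅, ∅, ∅, 27]

3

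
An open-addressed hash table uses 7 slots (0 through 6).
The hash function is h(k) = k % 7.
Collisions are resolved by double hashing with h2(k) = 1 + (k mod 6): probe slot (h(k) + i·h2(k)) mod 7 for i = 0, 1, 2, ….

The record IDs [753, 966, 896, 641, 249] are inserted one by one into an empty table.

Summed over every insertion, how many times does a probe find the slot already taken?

Insert 753: h=4, slot 4 empty => index 4.
Insert 966: h=0, slot 0 empty => index 0.
Insert 896: h=0, h2=3, slot 0 occupied => index 3.
Insert 641: h=4, h2=6, slots 4,3 occupied => index 2.
Insert 249: h=4, h2=4, slot 4 occupied => index 1.
Table: [966, 249, 641, 896, 753, -, -]

4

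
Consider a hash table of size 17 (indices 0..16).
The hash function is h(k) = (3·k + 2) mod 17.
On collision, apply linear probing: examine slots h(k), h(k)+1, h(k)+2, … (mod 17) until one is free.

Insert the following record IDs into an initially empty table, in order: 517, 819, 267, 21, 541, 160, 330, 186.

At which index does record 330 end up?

8

517: h=6 => slot 6
819: h=11 => slot 11
267: h=4 => slot 4
21: h=14 => slot 14
541: h=10 => slot 10
160: h=6, probe 6,7 => slot 7
330: h=6, probe 6,7,8 => slot 8
186: h=16 => slot 16
Table: [—, —, —, —, 267, —, 517, 160, 330, —, 541, 819, —, —, 21, —, 186]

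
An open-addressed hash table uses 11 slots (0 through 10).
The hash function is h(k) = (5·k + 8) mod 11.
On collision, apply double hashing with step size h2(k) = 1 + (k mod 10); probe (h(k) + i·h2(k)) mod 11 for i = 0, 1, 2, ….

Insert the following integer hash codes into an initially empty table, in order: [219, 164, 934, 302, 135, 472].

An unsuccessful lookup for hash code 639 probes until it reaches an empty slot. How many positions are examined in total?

219: h=3 -> slot 3
164: h=3, h2=5, probe 3,8 -> slot 8
934: h=3, h2=5, probe 3,8,2 -> slot 2
302: h=0 -> slot 0
135: h=1 -> slot 1
472: h=3, h2=3, probe 3,6 -> slot 6
Table: [302, 135, 934, 219, ∅, ∅, 472, ∅, 164, ∅, ∅]
Lookup 639: h=2, h2=10, probe 2,1,0,10 → slot 10 empty, not found.

4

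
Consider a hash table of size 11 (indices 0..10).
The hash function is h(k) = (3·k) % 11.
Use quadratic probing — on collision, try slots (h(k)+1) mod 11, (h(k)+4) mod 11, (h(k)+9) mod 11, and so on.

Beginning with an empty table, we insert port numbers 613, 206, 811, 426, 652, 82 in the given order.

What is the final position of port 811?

6

613: h=2 -> slot 2
206: h=2, probe 2,3 -> slot 3
811: h=2, probe 2,3,6 -> slot 6
426: h=2, probe 2,3,6,0 -> slot 0
652: h=9 -> slot 9
82: h=4 -> slot 4
Table: [426, ∅, 613, 206, 82, ∅, 811, ∅, ∅, 652, ∅]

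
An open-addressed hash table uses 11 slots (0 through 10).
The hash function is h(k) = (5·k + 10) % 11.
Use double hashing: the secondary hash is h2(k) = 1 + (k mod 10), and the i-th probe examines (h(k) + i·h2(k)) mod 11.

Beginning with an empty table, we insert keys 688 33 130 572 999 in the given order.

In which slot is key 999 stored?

9

688: h=7 → slot 7
33: h=10 → slot 10
130: h=0 → slot 0
572: h=10, h2=3, probe 10,2 → slot 2
999: h=0, h2=10, probe 0,10,9 → slot 9
Table: [130, ., 572, ., ., ., ., 688, ., 999, 33]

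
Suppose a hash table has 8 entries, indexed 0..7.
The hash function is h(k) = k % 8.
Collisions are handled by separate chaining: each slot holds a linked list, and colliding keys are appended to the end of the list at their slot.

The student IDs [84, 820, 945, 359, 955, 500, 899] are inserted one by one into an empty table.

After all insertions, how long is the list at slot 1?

84 → bucket 4
820 → bucket 4 (collision)
945 → bucket 1
359 → bucket 7
955 → bucket 3
500 → bucket 4 (collision)
899 → bucket 3 (collision)
Final buckets:
0: _
1: 945
2: _
3: 955 -> 899
4: 84 -> 820 -> 500
5: _
6: _
7: 359

1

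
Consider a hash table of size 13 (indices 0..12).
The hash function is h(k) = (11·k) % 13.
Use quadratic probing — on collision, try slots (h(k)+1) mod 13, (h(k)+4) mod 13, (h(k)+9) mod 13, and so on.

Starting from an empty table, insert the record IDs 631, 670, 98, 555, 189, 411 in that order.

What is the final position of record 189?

631: h=12 → slot 12
670: h=12, probe 12,0 → slot 0
98: h=12, probe 12,0,3 → slot 3
555: h=8 → slot 8
189: h=12, probe 12,0,3,8,2 → slot 2
411: h=10 → slot 10
Table: [670, ., 189, 98, ., ., ., ., 555, ., 411, ., 631]

2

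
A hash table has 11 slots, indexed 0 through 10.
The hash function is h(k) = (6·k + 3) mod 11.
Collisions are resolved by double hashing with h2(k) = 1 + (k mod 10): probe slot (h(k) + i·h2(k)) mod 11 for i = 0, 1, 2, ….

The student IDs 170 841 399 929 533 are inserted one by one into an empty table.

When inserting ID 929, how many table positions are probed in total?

170: h=0 -> slot 0
841: h=0, h2=2, probe 0,2 -> slot 2
399: h=10 -> slot 10
929: h=0, h2=10, probe 0,10,9 -> slot 9
533: h=0, h2=4, probe 0,4 -> slot 4
Table: [170, _, 841, _, 533, _, _, _, _, 929, 399]

3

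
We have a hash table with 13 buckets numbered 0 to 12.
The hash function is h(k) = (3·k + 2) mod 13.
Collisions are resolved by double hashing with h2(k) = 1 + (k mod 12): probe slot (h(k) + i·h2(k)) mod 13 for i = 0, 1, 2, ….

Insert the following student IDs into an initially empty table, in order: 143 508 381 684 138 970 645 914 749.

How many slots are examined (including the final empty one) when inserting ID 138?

2

143 hashes to 2; slot 2 is free → place at 2.
508 hashes to 5; slot 5 is free → place at 5.
381 hashes to 1; slot 1 is free → place at 1.
684 hashes to 0; slot 0 is free → place at 0.
138 hashes to 0, h2=7; 0 taken → place at 7.
970 hashes to 0, h2=11; 0 taken → place at 11.
645 hashes to 0, h2=10; 0 taken → place at 10.
914 hashes to 1, h2=3; 1 taken → place at 4.
749 hashes to 0, h2=6; 0 taken → place at 6.
Table: [684, 381, 143, _, 914, 508, 749, 138, _, _, 645, 970, _]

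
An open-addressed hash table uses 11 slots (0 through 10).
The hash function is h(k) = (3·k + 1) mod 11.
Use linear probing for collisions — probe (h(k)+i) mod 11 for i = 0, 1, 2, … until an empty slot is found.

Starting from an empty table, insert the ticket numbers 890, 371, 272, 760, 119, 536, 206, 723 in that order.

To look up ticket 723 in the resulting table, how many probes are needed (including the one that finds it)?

8

890 hashes to 9; slot 9 is free => place at 9.
371 hashes to 3; slot 3 is free => place at 3.
272 hashes to 3; 3 taken => place at 4.
760 hashes to 4; 4 taken => place at 5.
119 hashes to 6; slot 6 is free => place at 6.
536 hashes to 3; 3,4,5,6 taken => place at 7.
206 hashes to 3; 3,4,5,6,7 taken => place at 8.
723 hashes to 3; 3,4,5,6,7,8,9 taken => place at 10.
Table: [-, -, -, 371, 272, 760, 119, 536, 206, 890, 723]
Lookup 723: h=3, probe 3,4,5,6,7,8,9,10 → found at 10.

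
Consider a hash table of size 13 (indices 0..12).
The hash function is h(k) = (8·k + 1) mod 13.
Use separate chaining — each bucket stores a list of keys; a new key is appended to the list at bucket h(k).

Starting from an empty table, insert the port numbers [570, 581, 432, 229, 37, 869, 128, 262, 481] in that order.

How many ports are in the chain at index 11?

4

Insert 570: h=11, bucket 11 empty -> new chain.
Insert 581: h=8, bucket 8 empty -> new chain.
Insert 432: h=12, bucket 12 empty -> new chain.
Insert 229: h=0, bucket 0 empty -> new chain.
Insert 37: h=11, bucket 11 nonempty -> append to chain.
Insert 869: h=11, bucket 11 nonempty -> append to chain.
Insert 128: h=11, bucket 11 nonempty -> append to chain.
Insert 262: h=4, bucket 4 empty -> new chain.
Insert 481: h=1, bucket 1 empty -> new chain.
Final buckets:
0: 229
1: 481
2: .
3: .
4: 262
5: .
6: .
7: .
8: 581
9: .
10: .
11: 570 -> 37 -> 869 -> 128
12: 432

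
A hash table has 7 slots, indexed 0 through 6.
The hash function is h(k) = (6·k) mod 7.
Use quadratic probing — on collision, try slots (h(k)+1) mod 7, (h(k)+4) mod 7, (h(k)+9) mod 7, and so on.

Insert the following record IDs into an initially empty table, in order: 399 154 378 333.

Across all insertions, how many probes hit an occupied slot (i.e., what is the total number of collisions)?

3

Insert 399: h=0, slot 0 empty -> index 0.
Insert 154: h=0, slot 0 occupied -> index 1.
Insert 378: h=0, slots 0,1 occupied -> index 4.
Insert 333: h=3, slot 3 empty -> index 3.
Table: [399, 154, _, 333, 378, _, _]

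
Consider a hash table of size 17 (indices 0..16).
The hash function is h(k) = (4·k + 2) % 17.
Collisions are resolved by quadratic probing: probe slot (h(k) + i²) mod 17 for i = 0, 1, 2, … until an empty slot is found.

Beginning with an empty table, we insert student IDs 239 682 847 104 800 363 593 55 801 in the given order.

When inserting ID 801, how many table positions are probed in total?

3

239 hashes to 6; slot 6 is free => place at 6.
682 hashes to 10; slot 10 is free => place at 10.
847 hashes to 7; slot 7 is free => place at 7.
104 hashes to 10; 10 taken => place at 11.
800 hashes to 6; 6,7,10 taken => place at 15.
363 hashes to 9; slot 9 is free => place at 9.
593 hashes to 11; 11 taken => place at 12.
55 hashes to 1; slot 1 is free => place at 1.
801 hashes to 10; 10,11 taken => place at 14.
Table: [., 55, ., ., ., ., 239, 847, ., 363, 682, 104, 593, ., 801, 800, .]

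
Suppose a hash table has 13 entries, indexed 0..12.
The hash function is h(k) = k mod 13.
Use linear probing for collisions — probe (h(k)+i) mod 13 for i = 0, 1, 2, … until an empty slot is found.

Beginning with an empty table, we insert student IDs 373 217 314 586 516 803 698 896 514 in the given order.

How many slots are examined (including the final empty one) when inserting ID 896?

5

Insert 373: h=9, slot 9 empty => index 9.
Insert 217: h=9, slot 9 occupied => index 10.
Insert 314: h=2, slot 2 empty => index 2.
Insert 586: h=1, slot 1 empty => index 1.
Insert 516: h=9, slots 9,10 occupied => index 11.
Insert 803: h=10, slots 10,11 occupied => index 12.
Insert 698: h=9, slots 9,10,11,12 occupied => index 0.
Insert 896: h=12, slots 12,0,1,2 occupied => index 3.
Insert 514: h=7, slot 7 empty => index 7.
Table: [698, 586, 314, 896, ., ., ., 514, ., 373, 217, 516, 803]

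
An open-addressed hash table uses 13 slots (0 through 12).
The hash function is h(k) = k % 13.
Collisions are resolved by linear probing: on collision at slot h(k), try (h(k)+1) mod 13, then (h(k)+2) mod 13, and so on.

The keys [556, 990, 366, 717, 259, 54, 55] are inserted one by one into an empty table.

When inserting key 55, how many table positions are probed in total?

556 hashes to 10; slot 10 is free → place at 10.
990 hashes to 2; slot 2 is free → place at 2.
366 hashes to 2; 2 taken → place at 3.
717 hashes to 2; 2,3 taken → place at 4.
259 hashes to 12; slot 12 is free → place at 12.
54 hashes to 2; 2,3,4 taken → place at 5.
55 hashes to 3; 3,4,5 taken → place at 6.
Table: [—, —, 990, 366, 717, 54, 55, —, —, —, 556, —, 259]

4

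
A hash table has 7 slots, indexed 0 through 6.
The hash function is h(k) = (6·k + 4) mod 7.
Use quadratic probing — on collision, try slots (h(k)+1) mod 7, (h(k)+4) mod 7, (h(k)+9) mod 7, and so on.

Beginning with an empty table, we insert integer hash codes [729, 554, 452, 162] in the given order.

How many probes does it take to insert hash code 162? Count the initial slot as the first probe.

4

729 hashes to 3; slot 3 is free => place at 3.
554 hashes to 3; 3 taken => place at 4.
452 hashes to 0; slot 0 is free => place at 0.
162 hashes to 3; 3,4,0 taken => place at 5.
Table: [452, _, _, 729, 554, 162, _]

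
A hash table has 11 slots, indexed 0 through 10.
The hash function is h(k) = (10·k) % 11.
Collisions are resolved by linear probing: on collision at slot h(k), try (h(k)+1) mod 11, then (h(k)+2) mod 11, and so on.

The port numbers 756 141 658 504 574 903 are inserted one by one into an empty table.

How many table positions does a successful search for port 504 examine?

Insert 756: h=3, slot 3 empty -> index 3.
Insert 141: h=2, slot 2 empty -> index 2.
Insert 658: h=2, slots 2,3 occupied -> index 4.
Insert 504: h=2, slots 2,3,4 occupied -> index 5.
Insert 574: h=9, slot 9 empty -> index 9.
Insert 903: h=10, slot 10 empty -> index 10.
Table: [—, —, 141, 756, 658, 504, —, —, —, 574, 903]
Lookup 504: h=2, probe 2,3,4,5 → found at 5.

4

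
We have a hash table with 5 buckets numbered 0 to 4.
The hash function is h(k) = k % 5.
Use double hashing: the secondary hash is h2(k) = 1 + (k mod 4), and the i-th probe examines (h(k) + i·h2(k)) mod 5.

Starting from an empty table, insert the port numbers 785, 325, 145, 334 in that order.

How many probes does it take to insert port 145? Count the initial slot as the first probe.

Insert 785: h=0, slot 0 empty -> index 0.
Insert 325: h=0, h2=2, slot 0 occupied -> index 2.
Insert 145: h=0, h2=2, slots 0,2 occupied -> index 4.
Insert 334: h=4, h2=3, slots 4,2,0 occupied -> index 3.
Table: [785, _, 325, 334, 145]

3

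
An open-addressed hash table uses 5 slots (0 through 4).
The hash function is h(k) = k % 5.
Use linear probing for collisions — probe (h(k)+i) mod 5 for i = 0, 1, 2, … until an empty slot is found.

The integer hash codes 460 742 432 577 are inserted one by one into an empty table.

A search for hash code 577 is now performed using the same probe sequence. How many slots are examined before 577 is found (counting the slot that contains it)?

460 hashes to 0; slot 0 is free -> place at 0.
742 hashes to 2; slot 2 is free -> place at 2.
432 hashes to 2; 2 taken -> place at 3.
577 hashes to 2; 2,3 taken -> place at 4.
Table: [460, ∅, 742, 432, 577]
Lookup 577: h=2, probe 2,3,4 → found at 4.

3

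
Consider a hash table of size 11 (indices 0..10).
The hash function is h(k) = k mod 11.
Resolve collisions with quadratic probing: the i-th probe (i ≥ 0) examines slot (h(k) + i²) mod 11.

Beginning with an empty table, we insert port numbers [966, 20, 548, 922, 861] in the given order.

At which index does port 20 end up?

966: h=9 -> slot 9
20: h=9, probe 9,10 -> slot 10
548: h=9, probe 9,10,2 -> slot 2
922: h=9, probe 9,10,2,7 -> slot 7
861: h=3 -> slot 3
Table: [., ., 548, 861, ., ., ., 922, ., 966, 20]

10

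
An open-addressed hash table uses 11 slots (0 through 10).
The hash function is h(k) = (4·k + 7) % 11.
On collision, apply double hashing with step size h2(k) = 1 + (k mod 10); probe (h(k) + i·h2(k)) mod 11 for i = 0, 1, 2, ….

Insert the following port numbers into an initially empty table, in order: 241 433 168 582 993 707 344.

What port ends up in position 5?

993

Insert 241: h=3, slot 3 empty => index 3.
Insert 433: h=1, slot 1 empty => index 1.
Insert 168: h=8, slot 8 empty => index 8.
Insert 582: h=3, h2=3, slot 3 occupied => index 6.
Insert 993: h=8, h2=4, slots 8,1 occupied => index 5.
Insert 707: h=8, h2=8, slots 8,5 occupied => index 2.
Insert 344: h=8, h2=5, slots 8,2 occupied => index 7.
Table: [∅, 433, 707, 241, ∅, 993, 582, 344, 168, ∅, ∅]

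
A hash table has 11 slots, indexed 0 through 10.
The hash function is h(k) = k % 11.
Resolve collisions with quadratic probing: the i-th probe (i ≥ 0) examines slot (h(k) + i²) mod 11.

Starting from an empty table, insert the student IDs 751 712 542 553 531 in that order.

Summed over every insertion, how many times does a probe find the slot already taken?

6

751 hashes to 3; slot 3 is free → place at 3.
712 hashes to 8; slot 8 is free → place at 8.
542 hashes to 3; 3 taken → place at 4.
553 hashes to 3; 3,4 taken → place at 7.
531 hashes to 3; 3,4,7 taken → place at 1.
Table: [—, 531, —, 751, 542, —, —, 553, 712, —, —]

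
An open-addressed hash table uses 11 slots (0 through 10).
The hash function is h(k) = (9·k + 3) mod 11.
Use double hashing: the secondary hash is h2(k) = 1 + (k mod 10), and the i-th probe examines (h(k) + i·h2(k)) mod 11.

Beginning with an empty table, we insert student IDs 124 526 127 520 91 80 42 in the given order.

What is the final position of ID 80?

Insert 124: h=8, slot 8 empty -> index 8.
Insert 526: h=7, slot 7 empty -> index 7.
Insert 127: h=2, slot 2 empty -> index 2.
Insert 520: h=8, h2=1, slot 8 occupied -> index 9.
Insert 91: h=8, h2=2, slot 8 occupied -> index 10.
Insert 80: h=8, h2=1, slots 8,9,10 occupied -> index 0.
Insert 42: h=7, h2=3, slots 7,10,2 occupied -> index 5.
Table: [80, _, 127, _, _, 42, _, 526, 124, 520, 91]

0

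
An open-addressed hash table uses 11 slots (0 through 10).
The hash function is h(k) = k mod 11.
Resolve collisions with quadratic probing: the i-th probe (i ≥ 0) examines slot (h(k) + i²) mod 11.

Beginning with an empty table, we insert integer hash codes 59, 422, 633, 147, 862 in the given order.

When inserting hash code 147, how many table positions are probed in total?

3

59: h=4 => slot 4
422: h=4, probe 4,5 => slot 5
633: h=6 => slot 6
147: h=4, probe 4,5,8 => slot 8
862: h=4, probe 4,5,8,2 => slot 2
Table: [-, -, 862, -, 59, 422, 633, -, 147, -, -]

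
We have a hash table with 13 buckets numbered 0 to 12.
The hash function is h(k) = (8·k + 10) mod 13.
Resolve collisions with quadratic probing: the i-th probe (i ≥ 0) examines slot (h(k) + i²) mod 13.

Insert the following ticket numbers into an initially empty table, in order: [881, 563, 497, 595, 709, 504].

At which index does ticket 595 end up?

0

881: h=12 => slot 12
563: h=3 => slot 3
497: h=8 => slot 8
595: h=12, probe 12,0 => slot 0
709: h=1 => slot 1
504: h=12, probe 12,0,3,8,2 => slot 2
Table: [595, 709, 504, 563, _, _, _, _, 497, _, _, _, 881]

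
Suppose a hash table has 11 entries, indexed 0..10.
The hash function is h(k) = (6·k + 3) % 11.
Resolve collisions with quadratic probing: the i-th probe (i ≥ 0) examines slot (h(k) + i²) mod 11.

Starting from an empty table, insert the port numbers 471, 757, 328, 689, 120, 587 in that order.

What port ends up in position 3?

757

Insert 471: h=2, slot 2 empty → index 2.
Insert 757: h=2, slot 2 occupied → index 3.
Insert 328: h=2, slots 2,3 occupied → index 6.
Insert 689: h=1, slot 1 empty → index 1.
Insert 120: h=8, slot 8 empty → index 8.
Insert 587: h=5, slot 5 empty → index 5.
Table: [—, 689, 471, 757, —, 587, 328, —, 120, —, —]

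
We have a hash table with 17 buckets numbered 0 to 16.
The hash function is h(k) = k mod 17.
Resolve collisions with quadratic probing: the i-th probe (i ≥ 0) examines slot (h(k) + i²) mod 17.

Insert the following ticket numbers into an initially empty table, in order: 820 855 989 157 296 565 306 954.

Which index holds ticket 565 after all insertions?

820 hashes to 4; slot 4 is free => place at 4.
855 hashes to 5; slot 5 is free => place at 5.
989 hashes to 3; slot 3 is free => place at 3.
157 hashes to 4; 4,5 taken => place at 8.
296 hashes to 7; slot 7 is free => place at 7.
565 hashes to 4; 4,5,8 taken => place at 13.
306 hashes to 0; slot 0 is free => place at 0.
954 hashes to 2; slot 2 is free => place at 2.
Table: [306, ., 954, 989, 820, 855, ., 296, 157, ., ., ., ., 565, ., ., .]

13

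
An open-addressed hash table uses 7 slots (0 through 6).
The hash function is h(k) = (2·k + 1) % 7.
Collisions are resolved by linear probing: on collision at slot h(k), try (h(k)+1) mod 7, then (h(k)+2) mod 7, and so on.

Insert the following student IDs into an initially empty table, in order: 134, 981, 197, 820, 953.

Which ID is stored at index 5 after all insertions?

134: h=3 => slot 3
981: h=3, probe 3,4 => slot 4
197: h=3, probe 3,4,5 => slot 5
820: h=3, probe 3,4,5,6 => slot 6
953: h=3, probe 3,4,5,6,0 => slot 0
Table: [953, -, -, 134, 981, 197, 820]

197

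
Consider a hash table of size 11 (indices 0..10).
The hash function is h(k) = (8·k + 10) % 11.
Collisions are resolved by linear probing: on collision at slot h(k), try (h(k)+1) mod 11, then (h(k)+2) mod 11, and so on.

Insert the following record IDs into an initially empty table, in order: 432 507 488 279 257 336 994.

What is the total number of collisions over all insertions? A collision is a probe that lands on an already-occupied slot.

7

Insert 432: h=1, slot 1 empty → index 1.
Insert 507: h=7, slot 7 empty → index 7.
Insert 488: h=9, slot 9 empty → index 9.
Insert 279: h=9, slot 9 occupied → index 10.
Insert 257: h=9, slots 9,10 occupied → index 0.
Insert 336: h=3, slot 3 empty → index 3.
Insert 994: h=9, slots 9,10,0,1 occupied → index 2.
Table: [257, 432, 994, 336, -, -, -, 507, -, 488, 279]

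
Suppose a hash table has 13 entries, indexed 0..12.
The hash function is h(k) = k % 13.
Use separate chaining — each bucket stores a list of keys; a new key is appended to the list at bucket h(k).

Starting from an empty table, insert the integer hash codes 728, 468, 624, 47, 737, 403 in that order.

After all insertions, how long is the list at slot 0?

728 → bucket 0
468 → bucket 0 (collision)
624 → bucket 0 (collision)
47 → bucket 8
737 → bucket 9
403 → bucket 0 (collision)
Final buckets:
0: 728 -> 468 -> 624 -> 403
1: _
2: _
3: _
4: _
5: _
6: _
7: _
8: 47
9: 737
10: _
11: _
12: _

4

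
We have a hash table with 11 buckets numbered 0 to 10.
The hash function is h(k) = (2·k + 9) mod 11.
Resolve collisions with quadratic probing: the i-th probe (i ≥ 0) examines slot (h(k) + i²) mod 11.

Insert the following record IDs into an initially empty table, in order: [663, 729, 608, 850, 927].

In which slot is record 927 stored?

9

663 hashes to 4; slot 4 is free → place at 4.
729 hashes to 4; 4 taken → place at 5.
608 hashes to 4; 4,5 taken → place at 8.
850 hashes to 4; 4,5,8 taken → place at 2.
927 hashes to 4; 4,5,8,2 taken → place at 9.
Table: [-, -, 850, -, 663, 729, -, -, 608, 927, -]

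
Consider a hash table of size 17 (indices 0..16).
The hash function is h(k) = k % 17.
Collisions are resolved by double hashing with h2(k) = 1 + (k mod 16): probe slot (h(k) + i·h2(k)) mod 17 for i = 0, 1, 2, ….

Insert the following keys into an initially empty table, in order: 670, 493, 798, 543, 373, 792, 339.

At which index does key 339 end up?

3

Insert 670: h=7, slot 7 empty => index 7.
Insert 493: h=0, slot 0 empty => index 0.
Insert 798: h=16, slot 16 empty => index 16.
Insert 543: h=16, h2=16, slot 16 occupied => index 15.
Insert 373: h=16, h2=6, slot 16 occupied => index 5.
Insert 792: h=10, slot 10 empty => index 10.
Insert 339: h=16, h2=4, slot 16 occupied => index 3.
Table: [493, -, -, 339, -, 373, -, 670, -, -, 792, -, -, -, -, 543, 798]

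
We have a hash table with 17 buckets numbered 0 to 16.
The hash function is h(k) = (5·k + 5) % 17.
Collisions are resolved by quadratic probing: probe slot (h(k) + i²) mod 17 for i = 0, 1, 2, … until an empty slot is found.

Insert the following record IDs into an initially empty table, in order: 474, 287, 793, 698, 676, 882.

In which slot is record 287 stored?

13

474: h=12 → slot 12
287: h=12, probe 12,13 → slot 13
793: h=9 → slot 9
698: h=10 → slot 10
676: h=2 → slot 2
882: h=12, probe 12,13,16 → slot 16
Table: [., ., 676, ., ., ., ., ., ., 793, 698, ., 474, 287, ., ., 882]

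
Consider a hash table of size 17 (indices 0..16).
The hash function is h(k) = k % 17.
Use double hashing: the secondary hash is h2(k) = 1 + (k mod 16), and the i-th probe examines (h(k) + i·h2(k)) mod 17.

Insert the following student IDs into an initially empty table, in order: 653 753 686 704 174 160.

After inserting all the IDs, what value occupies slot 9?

160

653: h=7 -> slot 7
753: h=5 -> slot 5
686: h=6 -> slot 6
704: h=7, h2=1, probe 7,8 -> slot 8
174: h=4 -> slot 4
160: h=7, h2=1, probe 7,8,9 -> slot 9
Table: [∅, ∅, ∅, ∅, 174, 753, 686, 653, 704, 160, ∅, ∅, ∅, ∅, ∅, ∅, ∅]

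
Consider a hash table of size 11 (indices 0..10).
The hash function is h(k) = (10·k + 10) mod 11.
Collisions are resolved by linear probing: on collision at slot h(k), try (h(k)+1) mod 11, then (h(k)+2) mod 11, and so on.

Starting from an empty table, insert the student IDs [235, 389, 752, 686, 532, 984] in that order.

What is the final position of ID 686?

9

235: h=6 → slot 6
389: h=6, probe 6,7 → slot 7
752: h=6, probe 6,7,8 → slot 8
686: h=6, probe 6,7,8,9 → slot 9
532: h=6, probe 6,7,8,9,10 → slot 10
984: h=5 → slot 5
Table: [., ., ., ., ., 984, 235, 389, 752, 686, 532]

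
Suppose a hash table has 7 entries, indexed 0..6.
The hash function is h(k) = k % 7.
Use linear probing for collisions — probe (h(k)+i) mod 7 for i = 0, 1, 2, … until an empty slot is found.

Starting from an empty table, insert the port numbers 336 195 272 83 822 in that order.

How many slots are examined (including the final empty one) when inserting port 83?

4

336 hashes to 0; slot 0 is free → place at 0.
195 hashes to 6; slot 6 is free → place at 6.
272 hashes to 6; 6,0 taken → place at 1.
83 hashes to 6; 6,0,1 taken → place at 2.
822 hashes to 3; slot 3 is free → place at 3.
Table: [336, 272, 83, 822, —, —, 195]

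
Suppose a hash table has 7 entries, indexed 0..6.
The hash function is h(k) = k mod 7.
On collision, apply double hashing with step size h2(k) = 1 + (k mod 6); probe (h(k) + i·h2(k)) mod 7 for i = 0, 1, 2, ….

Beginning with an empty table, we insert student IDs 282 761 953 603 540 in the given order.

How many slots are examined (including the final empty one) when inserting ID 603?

4

282: h=2 → slot 2
761: h=5 → slot 5
953: h=1 → slot 1
603: h=1, h2=4, probe 1,5,2,6 → slot 6
540: h=1, h2=1, probe 1,2,3 → slot 3
Table: [_, 953, 282, 540, _, 761, 603]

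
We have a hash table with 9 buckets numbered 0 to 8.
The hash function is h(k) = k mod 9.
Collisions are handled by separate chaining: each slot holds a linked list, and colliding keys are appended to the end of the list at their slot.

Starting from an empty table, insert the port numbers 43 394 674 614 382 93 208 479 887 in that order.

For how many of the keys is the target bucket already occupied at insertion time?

2

43 -> bucket 7
394 -> bucket 7 (collision)
674 -> bucket 8
614 -> bucket 2
382 -> bucket 4
93 -> bucket 3
208 -> bucket 1
479 -> bucket 2 (collision)
887 -> bucket 5
Final buckets:
0: _
1: 208
2: 614 -> 479
3: 93
4: 382
5: 887
6: _
7: 43 -> 394
8: 674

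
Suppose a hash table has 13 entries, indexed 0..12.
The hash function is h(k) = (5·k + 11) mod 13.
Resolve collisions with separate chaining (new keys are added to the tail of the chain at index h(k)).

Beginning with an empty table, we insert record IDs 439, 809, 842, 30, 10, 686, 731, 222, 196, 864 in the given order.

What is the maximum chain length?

4

439 -> bucket 9
809 -> bucket 0
842 -> bucket 9 (collision)
30 -> bucket 5
10 -> bucket 9 (collision)
686 -> bucket 9 (collision)
731 -> bucket 0 (collision)
222 -> bucket 3
196 -> bucket 3 (collision)
864 -> bucket 2
Final buckets:
0: 809 -> 731
1: -
2: 864
3: 222 -> 196
4: -
5: 30
6: -
7: -
8: -
9: 439 -> 842 -> 10 -> 686
10: -
11: -
12: -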